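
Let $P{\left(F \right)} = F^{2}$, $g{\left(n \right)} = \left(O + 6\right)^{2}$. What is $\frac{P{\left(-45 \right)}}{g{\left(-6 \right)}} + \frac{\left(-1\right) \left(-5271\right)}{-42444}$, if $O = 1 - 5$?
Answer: $\frac{1790167}{3537} \approx 506.13$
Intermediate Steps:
$O = -4$ ($O = 1 - 5 = -4$)
$g{\left(n \right)} = 4$ ($g{\left(n \right)} = \left(-4 + 6\right)^{2} = 2^{2} = 4$)
$\frac{P{\left(-45 \right)}}{g{\left(-6 \right)}} + \frac{\left(-1\right) \left(-5271\right)}{-42444} = \frac{\left(-45\right)^{2}}{4} + \frac{\left(-1\right) \left(-5271\right)}{-42444} = 2025 \cdot \frac{1}{4} + 5271 \left(- \frac{1}{42444}\right) = \frac{2025}{4} - \frac{1757}{14148} = \frac{1790167}{3537}$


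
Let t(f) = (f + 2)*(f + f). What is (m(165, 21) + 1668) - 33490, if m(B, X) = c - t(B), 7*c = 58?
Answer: -608466/7 ≈ -86924.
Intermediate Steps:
t(f) = 2*f*(2 + f) (t(f) = (2 + f)*(2*f) = 2*f*(2 + f))
c = 58/7 (c = (1/7)*58 = 58/7 ≈ 8.2857)
m(B, X) = 58/7 - 2*B*(2 + B)
(m(165, 21) + 1668) - 33490 = ((58/7 - 2*165*(2 + 165)) + 1668) - 33490 = ((58/7 - 2*165*167) + 1668) - 33490 = ((58/7 - 55110) + 1668) - 33490 = (-385712/7 + 1668) - 33490 = -374036/7 - 33490 = -608466/7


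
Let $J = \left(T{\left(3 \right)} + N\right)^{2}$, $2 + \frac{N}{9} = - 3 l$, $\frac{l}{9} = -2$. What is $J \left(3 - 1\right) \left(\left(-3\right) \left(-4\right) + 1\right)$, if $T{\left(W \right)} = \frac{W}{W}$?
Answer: $5718986$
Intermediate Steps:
$T{\left(W \right)} = 1$
$l = -18$ ($l = 9 \left(-2\right) = -18$)
$N = 468$ ($N = -18 + 9 \left(\left(-3\right) \left(-18\right)\right) = -18 + 9 \cdot 54 = -18 + 486 = 468$)
$J = 219961$ ($J = \left(1 + 468\right)^{2} = 469^{2} = 219961$)
$J \left(3 - 1\right) \left(\left(-3\right) \left(-4\right) + 1\right) = 219961 \left(3 - 1\right) \left(\left(-3\right) \left(-4\right) + 1\right) = 219961 \cdot 2 \left(12 + 1\right) = 219961 \cdot 2 \cdot 13 = 219961 \cdot 26 = 5718986$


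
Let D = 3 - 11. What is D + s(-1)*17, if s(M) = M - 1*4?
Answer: -93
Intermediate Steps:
D = -8
s(M) = -4 + M (s(M) = M - 4 = -4 + M)
D + s(-1)*17 = -8 + (-4 - 1)*17 = -8 - 5*17 = -8 - 85 = -93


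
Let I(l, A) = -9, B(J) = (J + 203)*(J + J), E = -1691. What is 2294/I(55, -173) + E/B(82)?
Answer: -1881347/7380 ≈ -254.93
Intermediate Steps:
B(J) = 2*J*(203 + J) (B(J) = (203 + J)*(2*J) = 2*J*(203 + J))
2294/I(55, -173) + E/B(82) = 2294/(-9) - 1691*1/(164*(203 + 82)) = 2294*(-⅑) - 1691/(2*82*285) = -2294/9 - 1691/46740 = -2294/9 - 1691*1/46740 = -2294/9 - 89/2460 = -1881347/7380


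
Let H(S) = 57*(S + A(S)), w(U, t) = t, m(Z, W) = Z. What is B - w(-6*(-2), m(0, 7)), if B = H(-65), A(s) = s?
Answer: -7410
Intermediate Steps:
H(S) = 114*S (H(S) = 57*(S + S) = 57*(2*S) = 114*S)
B = -7410 (B = 114*(-65) = -7410)
B - w(-6*(-2), m(0, 7)) = -7410 - 1*0 = -7410 + 0 = -7410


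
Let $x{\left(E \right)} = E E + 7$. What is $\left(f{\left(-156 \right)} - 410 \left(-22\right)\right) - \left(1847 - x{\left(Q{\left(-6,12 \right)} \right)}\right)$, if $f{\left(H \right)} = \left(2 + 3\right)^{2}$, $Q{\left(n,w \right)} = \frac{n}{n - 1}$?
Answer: $\frac{353081}{49} \approx 7205.7$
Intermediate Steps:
$Q{\left(n,w \right)} = \frac{n}{-1 + n}$
$x{\left(E \right)} = 7 + E^{2}$ ($x{\left(E \right)} = E^{2} + 7 = 7 + E^{2}$)
$f{\left(H \right)} = 25$ ($f{\left(H \right)} = 5^{2} = 25$)
$\left(f{\left(-156 \right)} - 410 \left(-22\right)\right) - \left(1847 - x{\left(Q{\left(-6,12 \right)} \right)}\right) = \left(25 - 410 \left(-22\right)\right) - \left(1847 - \left(7 + \left(- \frac{6}{-1 - 6}\right)^{2}\right)\right) = \left(25 - -9020\right) - \left(1847 - \left(7 + \left(- \frac{6}{-7}\right)^{2}\right)\right) = \left(25 + 9020\right) - \left(1847 - \left(7 + \left(\left(-6\right) \left(- \frac{1}{7}\right)\right)^{2}\right)\right) = 9045 - \left(1847 - \left(7 + \left(\frac{6}{7}\right)^{2}\right)\right) = 9045 - \left(1847 - \left(7 + \frac{36}{49}\right)\right) = 9045 - \left(1847 - \frac{379}{49}\right) = 9045 - \frac{90124}{49} = \frac{353081}{49}$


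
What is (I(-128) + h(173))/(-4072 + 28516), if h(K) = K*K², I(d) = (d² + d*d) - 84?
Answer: 744343/3492 ≈ 213.16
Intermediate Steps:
I(d) = -84 + 2*d² (I(d) = (d² + d²) - 84 = 2*d² - 84 = -84 + 2*d²)
h(K) = K³
(I(-128) + h(173))/(-4072 + 28516) = ((-84 + 2*(-128)²) + 173³)/(-4072 + 28516) = ((-84 + 2*16384) + 5177717)/24444 = ((-84 + 32768) + 5177717)*(1/24444) = (32684 + 5177717)*(1/24444) = 5210401*(1/24444) = 744343/3492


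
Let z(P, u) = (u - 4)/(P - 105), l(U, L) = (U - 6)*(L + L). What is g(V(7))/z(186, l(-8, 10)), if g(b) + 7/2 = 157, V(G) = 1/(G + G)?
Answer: -24867/568 ≈ -43.780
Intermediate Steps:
l(U, L) = 2*L*(-6 + U) (l(U, L) = (-6 + U)*(2*L) = 2*L*(-6 + U))
z(P, u) = (-4 + u)/(-105 + P)
V(G) = 1/(2*G)
g(b) = 307/2 (g(b) = -7/2 + 157 = 307/2)
g(V(7))/z(186, l(-8, 10)) = 307/(2*(((-4 + 2*10*(-6 - 8))/(-105 + 186)))) = 307/(2*(((-4 + 2*10*(-14))/81))) = 307/(2*(((-4 - 280)/81))) = 307/(2*(((1/81)*(-284)))) = 307/(2*(-284/81)) = (307/2)*(-81/284) = -24867/568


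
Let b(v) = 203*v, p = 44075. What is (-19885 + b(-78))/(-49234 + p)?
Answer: 35719/5159 ≈ 6.9236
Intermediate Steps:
(-19885 + b(-78))/(-49234 + p) = (-19885 + 203*(-78))/(-49234 + 44075) = (-19885 - 15834)/(-5159) = -35719*(-1/5159) = 35719/5159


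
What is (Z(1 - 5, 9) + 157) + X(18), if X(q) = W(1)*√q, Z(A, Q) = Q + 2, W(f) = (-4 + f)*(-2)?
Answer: 168 + 18*√2 ≈ 193.46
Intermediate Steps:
W(f) = 8 - 2*f
Z(A, Q) = 2 + Q
X(q) = 6*√q (X(q) = (8 - 2*1)*√q = (8 - 2)*√q = 6*√q)
(Z(1 - 5, 9) + 157) + X(18) = ((2 + 9) + 157) + 6*√18 = (11 + 157) + 6*(3*√2) = 168 + 18*√2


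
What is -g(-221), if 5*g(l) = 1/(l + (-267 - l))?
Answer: 1/1335 ≈ 0.00074906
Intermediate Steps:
g(l) = -1/1335 (g(l) = 1/(5*(l + (-267 - l))) = (1/5)/(-267) = (1/5)*(-1/267) = -1/1335)
-g(-221) = -1*(-1/1335) = 1/1335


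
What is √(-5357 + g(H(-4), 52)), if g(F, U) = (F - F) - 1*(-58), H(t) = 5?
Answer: I*√5299 ≈ 72.794*I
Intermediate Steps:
g(F, U) = 58 (g(F, U) = 0 + 58 = 58)
√(-5357 + g(H(-4), 52)) = √(-5357 + 58) = √(-5299) = I*√5299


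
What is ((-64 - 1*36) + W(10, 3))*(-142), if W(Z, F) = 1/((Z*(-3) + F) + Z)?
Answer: 241542/17 ≈ 14208.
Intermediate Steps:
W(Z, F) = 1/(F - 2*Z) (W(Z, F) = 1/((-3*Z + F) + Z) = 1/((F - 3*Z) + Z) = 1/(F - 2*Z))
((-64 - 1*36) + W(10, 3))*(-142) = ((-64 - 1*36) + 1/(3 - 2*10))*(-142) = ((-64 - 36) + 1/(3 - 20))*(-142) = (-100 + 1/(-17))*(-142) = (-100 - 1/17)*(-142) = -1701/17*(-142) = 241542/17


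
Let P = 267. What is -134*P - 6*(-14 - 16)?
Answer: -35598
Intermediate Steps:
-134*P - 6*(-14 - 16) = -134*267 - 6*(-14 - 16) = -35778 - 6*(-30) = -35778 + 180 = -35598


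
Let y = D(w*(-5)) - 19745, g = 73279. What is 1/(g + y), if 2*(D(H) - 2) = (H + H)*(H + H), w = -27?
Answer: 1/89986 ≈ 1.1113e-5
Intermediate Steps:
D(H) = 2 + 2*H² (D(H) = 2 + ((H + H)*(H + H))/2 = 2 + ((2*H)*(2*H))/2 = 2 + (4*H²)/2 = 2 + 2*H²)
y = 16707 (y = (2 + 2*(-27*(-5))²) - 19745 = (2 + 2*135²) - 19745 = (2 + 2*18225) - 19745 = (2 + 36450) - 19745 = 36452 - 19745 = 16707)
1/(g + y) = 1/(73279 + 16707) = 1/89986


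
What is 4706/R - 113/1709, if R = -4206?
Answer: -4258916/3594027 ≈ -1.1850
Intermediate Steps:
4706/R - 113/1709 = 4706/(-4206) - 113/1709 = 4706*(-1/4206) - 113*1/1709 = -2353/2103 - 113/1709 = -4258916/3594027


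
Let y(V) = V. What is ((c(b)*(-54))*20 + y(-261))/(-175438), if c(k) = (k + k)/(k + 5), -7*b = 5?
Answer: -99/175438 ≈ -0.00056430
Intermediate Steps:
b = -5/7 (b = -⅐*5 = -5/7 ≈ -0.71429)
c(k) = 2*k/(5 + k) (c(k) = (2*k)/(5 + k) = 2*k/(5 + k))
((c(b)*(-54))*20 + y(-261))/(-175438) = (((2*(-5/7)/(5 - 5/7))*(-54))*20 - 261)/(-175438) = (((2*(-5/7)/(30/7))*(-54))*20 - 261)*(-1/175438) = (((2*(-5/7)*(7/30))*(-54))*20 - 261)*(-1/175438) = (-⅓*(-54)*20 - 261)*(-1/175438) = (18*20 - 261)*(-1/175438) = (360 - 261)*(-1/175438) = 99*(-1/175438) = -99/175438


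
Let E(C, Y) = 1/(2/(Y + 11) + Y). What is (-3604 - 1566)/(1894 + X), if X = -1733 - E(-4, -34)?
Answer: -368480/11477 ≈ -32.106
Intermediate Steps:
E(C, Y) = 1/(Y + 2/(11 + Y)) (E(C, Y) = 1/(2/(11 + Y) + Y) = 1/(Y + 2/(11 + Y)))
X = -1358649/784 (X = -1733 - (11 - 34)/(2 + (-34)² + 11*(-34)) = -1733 - (-23)/(2 + 1156 - 374) = -1733 - (-23)/784 = -1733 - 1*(-23/784) = -1733 + 23/784 = -1358649/784 ≈ -1733.0)
(-3604 - 1566)/(1894 + X) = (-3604 - 1566)/(1894 - 1358649/784) = -5170/126247/784 = -5170*784/126247 = -368480/11477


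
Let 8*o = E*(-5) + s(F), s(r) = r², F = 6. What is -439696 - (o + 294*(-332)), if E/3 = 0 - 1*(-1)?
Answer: -2736725/8 ≈ -3.4209e+5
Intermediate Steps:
E = 3 (E = 3*(0 - 1*(-1)) = 3*(0 + 1) = 3*1 = 3)
o = 21/8 (o = (3*(-5) + 6²)/8 = (-15 + 36)/8 = (⅛)*21 = 21/8 ≈ 2.6250)
-439696 - (o + 294*(-332)) = -439696 - (21/8 + 294*(-332)) = -439696 - (21/8 - 97608) = -439696 - 1*(-780843/8) = -439696 + 780843/8 = -2736725/8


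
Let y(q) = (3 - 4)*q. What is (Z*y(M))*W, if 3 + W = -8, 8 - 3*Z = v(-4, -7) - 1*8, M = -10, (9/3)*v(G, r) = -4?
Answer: -5720/9 ≈ -635.56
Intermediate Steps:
v(G, r) = -4/3 (v(G, r) = (⅓)*(-4) = -4/3)
y(q) = -q
Z = 52/9 (Z = 8/3 - (-4/3 - 1*8)/3 = 8/3 - (-4/3 - 8)/3 = 8/3 - ⅓*(-28/3) = 8/3 + 28/9 = 52/9 ≈ 5.7778)
W = -11 (W = -3 - 8 = -11)
(Z*y(M))*W = (52*(-1*(-10))/9)*(-11) = ((52/9)*10)*(-11) = (520/9)*(-11) = -5720/9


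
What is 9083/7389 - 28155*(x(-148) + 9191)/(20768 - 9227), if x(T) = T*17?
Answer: -462848039074/28425483 ≈ -16283.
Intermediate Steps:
x(T) = 17*T
9083/7389 - 28155*(x(-148) + 9191)/(20768 - 9227) = 9083/7389 - 28155*(17*(-148) + 9191)/(20768 - 9227) = 9083*(1/7389) - 28155/(11541/(-2516 + 9191)) = 9083/7389 - 28155/(11541/6675) = 9083/7389 - 28155/(11541*(1/6675)) = 9083/7389 - 28155/3847/2225 = 9083/7389 - 28155*2225/3847 = 9083/7389 - 62644875/3847 = -462848039074/28425483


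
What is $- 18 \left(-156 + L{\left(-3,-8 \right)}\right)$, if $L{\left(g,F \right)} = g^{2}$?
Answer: $2646$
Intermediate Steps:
$- 18 \left(-156 + L{\left(-3,-8 \right)}\right) = - 18 \left(-156 + \left(-3\right)^{2}\right) = - 18 \left(-156 + 9\right) = \left(-18\right) \left(-147\right) = 2646$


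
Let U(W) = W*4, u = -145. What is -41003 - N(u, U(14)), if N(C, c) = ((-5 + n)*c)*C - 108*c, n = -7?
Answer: -132395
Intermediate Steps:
U(W) = 4*W
N(C, c) = -108*c - 12*C*c (N(C, c) = ((-5 - 7)*c)*C - 108*c = (-12*c)*C - 108*c = -12*C*c - 108*c = -108*c - 12*C*c)
-41003 - N(u, U(14)) = -41003 - (-12)*4*14*(9 - 145) = -41003 - (-12)*56*(-136) = -41003 - 1*91392 = -41003 - 91392 = -132395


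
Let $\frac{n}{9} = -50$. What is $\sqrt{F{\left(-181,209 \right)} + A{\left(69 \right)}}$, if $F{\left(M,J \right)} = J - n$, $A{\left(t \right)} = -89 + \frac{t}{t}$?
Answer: $\sqrt{571} \approx 23.896$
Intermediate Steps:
$n = -450$ ($n = 9 \left(-50\right) = -450$)
$A{\left(t \right)} = -88$ ($A{\left(t \right)} = -89 + 1 = -88$)
$F{\left(M,J \right)} = 450 + J$ ($F{\left(M,J \right)} = J - -450 = J + 450 = 450 + J$)
$\sqrt{F{\left(-181,209 \right)} + A{\left(69 \right)}} = \sqrt{\left(450 + 209\right) - 88} = \sqrt{659 - 88} = \sqrt{571}$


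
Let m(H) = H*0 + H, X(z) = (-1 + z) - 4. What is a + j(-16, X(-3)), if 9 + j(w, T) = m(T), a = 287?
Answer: 270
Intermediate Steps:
X(z) = -5 + z
m(H) = H (m(H) = 0 + H = H)
j(w, T) = -9 + T
a + j(-16, X(-3)) = 287 + (-9 + (-5 - 3)) = 287 + (-9 - 8) = 287 - 17 = 270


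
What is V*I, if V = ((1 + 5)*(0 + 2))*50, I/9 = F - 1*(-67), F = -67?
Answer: 0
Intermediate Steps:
I = 0 (I = 9*(-67 - 1*(-67)) = 9*(-67 + 67) = 9*0 = 0)
V = 600 (V = (6*2)*50 = 12*50 = 600)
V*I = 600*0 = 0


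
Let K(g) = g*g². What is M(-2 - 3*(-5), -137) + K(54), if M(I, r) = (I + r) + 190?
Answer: 157530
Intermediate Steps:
M(I, r) = 190 + I + r
K(g) = g³
M(-2 - 3*(-5), -137) + K(54) = (190 + (-2 - 3*(-5)) - 137) + 54³ = (190 + (-2 + 15) - 137) + 157464 = (190 + 13 - 137) + 157464 = 66 + 157464 = 157530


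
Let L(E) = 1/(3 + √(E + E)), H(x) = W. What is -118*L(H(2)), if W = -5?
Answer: -354/19 + 118*I*√10/19 ≈ -18.632 + 19.639*I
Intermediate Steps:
H(x) = -5
L(E) = 1/(3 + √2*√E) (L(E) = 1/(3 + √(2*E)) = 1/(3 + √2*√E))
-118*L(H(2)) = -118/(3 + √2*√(-5)) = -118/(3 + √2*(I*√5)) = -118/(3 + I*√10)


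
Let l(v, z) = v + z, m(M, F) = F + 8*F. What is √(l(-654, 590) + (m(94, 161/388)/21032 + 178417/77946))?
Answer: I*√3224099079927199255782/7228088472 ≈ 7.8556*I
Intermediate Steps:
m(M, F) = 9*F
√(l(-654, 590) + (m(94, 161/388)/21032 + 178417/77946)) = √((-654 + 590) + ((9*(161/388))/21032 + 178417/77946)) = √(-64 + ((9*(161*(1/388)))*(1/21032) + 178417*(1/77946))) = √(-64 + ((9*(161/388))*(1/21032) + 178417/77946)) = √(-64 + ((1449/388)*(1/21032) + 178417/77946)) = √(-64 + (1449/8160416 + 178417/77946)) = √(-64 + 66184994783/28912353888) = √(-1784205654049/28912353888) = I*√3224099079927199255782/7228088472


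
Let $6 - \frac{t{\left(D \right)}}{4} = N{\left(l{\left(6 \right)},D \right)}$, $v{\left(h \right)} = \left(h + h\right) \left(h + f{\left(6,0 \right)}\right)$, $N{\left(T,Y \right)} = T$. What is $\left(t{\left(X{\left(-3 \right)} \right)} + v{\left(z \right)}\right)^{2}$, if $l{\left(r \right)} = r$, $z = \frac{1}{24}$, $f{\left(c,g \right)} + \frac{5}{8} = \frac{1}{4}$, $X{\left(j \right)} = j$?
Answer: $\frac{1}{1296} \approx 0.0007716$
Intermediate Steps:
$f{\left(c,g \right)} = - \frac{3}{8}$ ($f{\left(c,g \right)} = - \frac{5}{8} + \frac{1}{4} = - \frac{3}{8}$)
$z = \frac{1}{24} \approx 0.041667$
$v{\left(h \right)} = 2 h \left(- \frac{3}{8} + h\right)$ ($v{\left(h \right)} = \left(h + h\right) \left(h - \frac{3}{8}\right) = 2 h \left(- \frac{3}{8} + h\right)$)
$t{\left(D \right)} = 0$ ($t{\left(D \right)} = 24 - 24 = 0$)
$\left(t{\left(X{\left(-3 \right)} \right)} + v{\left(z \right)}\right)^{2} = \left(0 + \frac{1}{4} \cdot \frac{1}{24} \left(-3 + 8 \cdot \frac{1}{24}\right)\right)^{2} = \left(0 + \frac{1}{4} \cdot \frac{1}{24} \left(-3 + \frac{1}{3}\right)\right)^{2} = \left(0 + \frac{1}{4} \cdot \frac{1}{24} \left(- \frac{8}{3}\right)\right)^{2} = \left(0 - \frac{1}{36}\right)^{2} = \left(- \frac{1}{36}\right)^{2} = \frac{1}{1296}$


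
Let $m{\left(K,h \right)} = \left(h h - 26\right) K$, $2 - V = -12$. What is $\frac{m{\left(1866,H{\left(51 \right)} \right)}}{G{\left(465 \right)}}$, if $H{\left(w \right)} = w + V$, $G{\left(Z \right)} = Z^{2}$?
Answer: $\frac{2611778}{72075} \approx 36.237$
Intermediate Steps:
$V = 14$ ($V = 2 - -12 = 2 + 12 = 14$)
$H{\left(w \right)} = 14 + w$ ($H{\left(w \right)} = w + 14 = 14 + w$)
$m{\left(K,h \right)} = K \left(-26 + h^{2}\right)$ ($m{\left(K,h \right)} = \left(h^{2} - 26\right) K = \left(-26 + h^{2}\right) K = K \left(-26 + h^{2}\right)$)
$\frac{m{\left(1866,H{\left(51 \right)} \right)}}{G{\left(465 \right)}} = \frac{1866 \left(-26 + \left(14 + 51\right)^{2}\right)}{465^{2}} = \frac{1866 \left(-26 + 65^{2}\right)}{216225} = 1866 \left(-26 + 4225\right) \frac{1}{216225} = 1866 \cdot 4199 \cdot \frac{1}{216225} = 7835334 \cdot \frac{1}{216225} = \frac{2611778}{72075}$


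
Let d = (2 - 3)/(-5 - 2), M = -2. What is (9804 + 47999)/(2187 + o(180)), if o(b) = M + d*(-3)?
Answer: 404621/15292 ≈ 26.460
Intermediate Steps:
d = ⅐ (d = -1/(-7) = -1*(-⅐) = ⅐ ≈ 0.14286)
o(b) = -17/7 (o(b) = -2 + (⅐)*(-3) = -2 - 3/7 = -17/7)
(9804 + 47999)/(2187 + o(180)) = (9804 + 47999)/(2187 - 17/7) = 57803/(15292/7) = 57803*(7/15292) = 404621/15292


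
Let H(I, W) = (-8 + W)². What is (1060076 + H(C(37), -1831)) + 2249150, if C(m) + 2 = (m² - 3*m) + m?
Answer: 6691147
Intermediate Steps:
C(m) = -2 + m² - 2*m (C(m) = -2 + ((m² - 3*m) + m) = -2 + (m² - 2*m) = -2 + m² - 2*m)
(1060076 + H(C(37), -1831)) + 2249150 = (1060076 + (-8 - 1831)²) + 2249150 = (1060076 + (-1839)²) + 2249150 = (1060076 + 3381921) + 2249150 = 4441997 + 2249150 = 6691147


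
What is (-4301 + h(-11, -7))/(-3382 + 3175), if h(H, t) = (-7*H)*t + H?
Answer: 539/23 ≈ 23.435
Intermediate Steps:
h(H, t) = H - 7*H*t (h(H, t) = -7*H*t + H = H - 7*H*t)
(-4301 + h(-11, -7))/(-3382 + 3175) = (-4301 - 11*(1 - 7*(-7)))/(-3382 + 3175) = (-4301 - 11*(1 + 49))/(-207) = (-4301 - 11*50)*(-1/207) = (-4301 - 550)*(-1/207) = -4851*(-1/207) = 539/23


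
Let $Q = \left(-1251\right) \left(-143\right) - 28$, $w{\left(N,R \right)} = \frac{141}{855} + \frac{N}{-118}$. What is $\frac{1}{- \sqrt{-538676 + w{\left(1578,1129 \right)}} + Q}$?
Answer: $\frac{3007614975}{537966110562407} + \frac{22 i \sqrt{314692691370}}{537966110562407} \approx 5.5907 \cdot 10^{-6} + 2.2941 \cdot 10^{-8} i$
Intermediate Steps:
$w{\left(N,R \right)} = \frac{47}{285} - \frac{N}{118}$ ($w{\left(N,R \right)} = 141 \cdot \frac{1}{855} + N \left(- \frac{1}{118}\right) = \frac{47}{285} - \frac{N}{118}$)
$Q = 178865$ ($Q = 178893 - 28 = 178865$)
$\frac{1}{- \sqrt{-538676 + w{\left(1578,1129 \right)}} + Q} = \frac{1}{- \sqrt{-538676 + \left(\frac{47}{285} - \frac{789}{59}\right)} + 178865} = \frac{1}{- \sqrt{-538676 - \frac{222092}{16815}} + 178865} = \frac{1}{- \sqrt{- \frac{9058059032}{16815}} + 178865} = \frac{1}{- \frac{22 i \sqrt{314692691370}}{16815} + 178865} = \frac{1}{178865 - \frac{22 i \sqrt{314692691370}}{16815}}$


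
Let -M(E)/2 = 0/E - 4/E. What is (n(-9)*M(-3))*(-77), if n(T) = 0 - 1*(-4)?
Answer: 2464/3 ≈ 821.33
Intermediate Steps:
M(E) = 8/E (M(E) = -2*(0/E - 4/E) = -2*(0 - 4/E) = -(-8)/E = 8/E)
n(T) = 4 (n(T) = 0 + 4 = 4)
(n(-9)*M(-3))*(-77) = (4*(8/(-3)))*(-77) = (4*(8*(-1/3)))*(-77) = (4*(-8/3))*(-77) = -32/3*(-77) = 2464/3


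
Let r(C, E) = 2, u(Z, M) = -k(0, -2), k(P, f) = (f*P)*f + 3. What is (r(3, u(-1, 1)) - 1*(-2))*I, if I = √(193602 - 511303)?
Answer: 4*I*√317701 ≈ 2254.6*I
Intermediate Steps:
k(P, f) = 3 + P*f² (k(P, f) = (P*f)*f + 3 = P*f² + 3 = 3 + P*f²)
u(Z, M) = -3 (u(Z, M) = -(3 + 0*(-2)²) = -(3 + 0*4) = -(3 + 0) = -1*3 = -3)
I = I*√317701 (I = √(-317701) = I*√317701 ≈ 563.65*I)
(r(3, u(-1, 1)) - 1*(-2))*I = (2 - 1*(-2))*(I*√317701) = (2 + 2)*(I*√317701) = 4*(I*√317701) = 4*I*√317701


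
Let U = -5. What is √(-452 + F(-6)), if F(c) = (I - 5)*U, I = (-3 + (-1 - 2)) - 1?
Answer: 14*I*√2 ≈ 19.799*I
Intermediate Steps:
I = -7 (I = (-3 - 3) - 1 = -6 - 1 = -7)
F(c) = 60 (F(c) = (-7 - 5)*(-5) = -12*(-5) = 60)
√(-452 + F(-6)) = √(-452 + 60) = √(-392) = 14*I*√2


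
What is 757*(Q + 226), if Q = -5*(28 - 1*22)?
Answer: 148372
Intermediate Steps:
Q = -30 (Q = -5*(28 - 22) = -5*6 = -30)
757*(Q + 226) = 757*(-30 + 226) = 757*196 = 148372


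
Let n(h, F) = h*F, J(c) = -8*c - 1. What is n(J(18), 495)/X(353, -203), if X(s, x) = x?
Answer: 2475/7 ≈ 353.57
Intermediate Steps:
J(c) = -1 - 8*c
n(h, F) = F*h
n(J(18), 495)/X(353, -203) = (495*(-1 - 8*18))/(-203) = (495*(-1 - 144))*(-1/203) = (495*(-145))*(-1/203) = -71775*(-1/203) = 2475/7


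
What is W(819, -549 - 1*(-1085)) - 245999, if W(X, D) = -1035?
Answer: -247034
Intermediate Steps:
W(819, -549 - 1*(-1085)) - 245999 = -1035 - 245999 = -247034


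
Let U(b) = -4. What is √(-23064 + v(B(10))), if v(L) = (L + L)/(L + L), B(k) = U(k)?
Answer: I*√23063 ≈ 151.86*I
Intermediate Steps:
B(k) = -4
v(L) = 1 (v(L) = (2*L)/((2*L)) = (2*L)*(1/(2*L)) = 1)
√(-23064 + v(B(10))) = √(-23064 + 1) = √(-23063) = I*√23063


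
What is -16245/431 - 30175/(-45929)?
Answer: -733111180/19795399 ≈ -37.034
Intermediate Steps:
-16245/431 - 30175/(-45929) = -16245*1/431 - 30175*(-1/45929) = -16245/431 + 30175/45929 = -733111180/19795399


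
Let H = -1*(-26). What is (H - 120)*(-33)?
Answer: 3102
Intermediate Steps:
H = 26
(H - 120)*(-33) = (26 - 120)*(-33) = -94*(-33) = 3102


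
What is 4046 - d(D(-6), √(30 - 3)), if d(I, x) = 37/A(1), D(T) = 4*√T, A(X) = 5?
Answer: 20193/5 ≈ 4038.6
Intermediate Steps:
d(I, x) = 37/5
4046 - d(D(-6), √(30 - 3)) = 4046 - 1*37/5 = 4046 - 37/5 = 20193/5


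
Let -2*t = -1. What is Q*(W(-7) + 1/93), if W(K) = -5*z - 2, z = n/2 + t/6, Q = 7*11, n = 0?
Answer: -68915/372 ≈ -185.26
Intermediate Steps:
t = ½ (t = -½*(-1) = ½ ≈ 0.50000)
Q = 77
z = 1/12 (z = 0/2 + (½)/6 = 0*(½) + (½)*(⅙) = 0 + 1/12 = 1/12 ≈ 0.083333)
W(K) = -29/12 (W(K) = -5*1/12 - 2 = -5/12 - 2 = -29/12)
Q*(W(-7) + 1/93) = 77*(-29/12 + 1/93) = 77*(-895/372) = -68915/372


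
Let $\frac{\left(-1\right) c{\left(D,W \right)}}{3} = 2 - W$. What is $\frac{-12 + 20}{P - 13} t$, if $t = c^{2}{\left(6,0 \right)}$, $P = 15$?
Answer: $144$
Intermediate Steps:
$c{\left(D,W \right)} = -6 + 3 W$ ($c{\left(D,W \right)} = - 3 \left(2 - W\right) = -6 + 3 W$)
$t = 36$ ($t = \left(-6 + 3 \cdot 0\right)^{2} = \left(-6 + 0\right)^{2} = \left(-6\right)^{2} = 36$)
$\frac{-12 + 20}{P - 13} t = \frac{-12 + 20}{15 - 13} \cdot 36 = \frac{8}{2} \cdot 36 = 8 \cdot \frac{1}{2} \cdot 36 = 4 \cdot 36 = 144$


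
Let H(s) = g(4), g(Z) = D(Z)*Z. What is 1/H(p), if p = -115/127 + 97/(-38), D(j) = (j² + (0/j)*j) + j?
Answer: 1/80 ≈ 0.012500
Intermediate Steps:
D(j) = j + j² (D(j) = (j² + 0*j) + j = (j² + 0) + j = j² + j = j + j²)
g(Z) = Z²*(1 + Z) (g(Z) = (Z*(1 + Z))*Z = Z²*(1 + Z))
p = -16689/4826 (p = -115*1/127 + 97*(-1/38) = -115/127 - 97/38 = -16689/4826 ≈ -3.4581)
H(s) = 80 (H(s) = 4²*(1 + 4) = 16*5 = 80)
1/H(p) = 1/80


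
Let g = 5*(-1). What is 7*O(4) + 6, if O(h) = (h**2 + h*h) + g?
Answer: 195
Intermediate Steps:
g = -5
O(h) = -5 + 2*h**2 (O(h) = (h**2 + h*h) - 5 = (h**2 + h**2) - 5 = 2*h**2 - 5 = -5 + 2*h**2)
7*O(4) + 6 = 7*(-5 + 2*4**2) + 6 = 7*(-5 + 2*16) + 6 = 7*(-5 + 32) + 6 = 7*27 + 6 = 189 + 6 = 195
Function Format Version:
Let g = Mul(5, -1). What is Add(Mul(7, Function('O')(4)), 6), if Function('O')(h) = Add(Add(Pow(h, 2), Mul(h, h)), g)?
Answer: 195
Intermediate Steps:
g = -5
Function('O')(h) = Add(-5, Mul(2, Pow(h, 2))) (Function('O')(h) = Add(Add(Pow(h, 2), Mul(h, h)), -5) = Add(Add(Pow(h, 2), Pow(h, 2)), -5) = Add(Mul(2, Pow(h, 2)), -5) = Add(-5, Mul(2, Pow(h, 2))))
Add(Mul(7, Function('O')(4)), 6) = Add(Mul(7, Add(-5, Mul(2, Pow(4, 2)))), 6) = Add(Mul(7, Add(-5, Mul(2, 16))), 6) = Add(Mul(7, Add(-5, 32)), 6) = Add(Mul(7, 27), 6) = Add(189, 6) = 195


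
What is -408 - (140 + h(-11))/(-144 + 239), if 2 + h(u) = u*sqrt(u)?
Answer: -38898/95 + 11*I*sqrt(11)/95 ≈ -409.45 + 0.38403*I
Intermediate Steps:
h(u) = -2 + u**(3/2) (h(u) = -2 + u*sqrt(u) = -2 + u**(3/2))
-408 - (140 + h(-11))/(-144 + 239) = -408 - (140 + (-2 + (-11)**(3/2)))/(-144 + 239) = -408 - (140 + (-2 - 11*I*sqrt(11)))/95 = -408 - (138 - 11*I*sqrt(11))/95 = -408 - (138/95 - 11*I*sqrt(11)/95) = -408 + (-138/95 + 11*I*sqrt(11)/95) = -38898/95 + 11*I*sqrt(11)/95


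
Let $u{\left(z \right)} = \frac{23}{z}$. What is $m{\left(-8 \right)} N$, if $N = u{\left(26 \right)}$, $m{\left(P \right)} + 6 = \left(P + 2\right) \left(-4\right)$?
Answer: $\frac{207}{13} \approx 15.923$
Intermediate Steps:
$m{\left(P \right)} = -14 - 4 P$ ($m{\left(P \right)} = -6 + \left(P + 2\right) \left(-4\right) = -6 + \left(2 + P\right) \left(-4\right) = -6 - \left(8 + 4 P\right) = -14 - 4 P$)
$N = \frac{23}{26} \approx 0.88461$
$m{\left(-8 \right)} N = \left(-14 - -32\right) \frac{23}{26} = \left(-14 + 32\right) \frac{23}{26} = 18 \cdot \frac{23}{26} = \frac{207}{13}$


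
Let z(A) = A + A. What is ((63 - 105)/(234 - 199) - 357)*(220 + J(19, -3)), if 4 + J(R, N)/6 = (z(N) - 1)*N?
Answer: -576702/5 ≈ -1.1534e+5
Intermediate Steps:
z(A) = 2*A
J(R, N) = -24 + 6*N*(-1 + 2*N) (J(R, N) = -24 + 6*((2*N - 1)*N) = -24 + 6*((-1 + 2*N)*N) = -24 + 6*(N*(-1 + 2*N)) = -24 + 6*N*(-1 + 2*N))
((63 - 105)/(234 - 199) - 357)*(220 + J(19, -3)) = ((63 - 105)/(234 - 199) - 357)*(220 + (-24 - 6*(-3) + 12*(-3)**2)) = (-42/35 - 357)*(220 + (-24 + 18 + 12*9)) = (-42*1/35 - 357)*(220 + (-24 + 18 + 108)) = (-6/5 - 357)*(220 + 102) = -1791/5*322 = -576702/5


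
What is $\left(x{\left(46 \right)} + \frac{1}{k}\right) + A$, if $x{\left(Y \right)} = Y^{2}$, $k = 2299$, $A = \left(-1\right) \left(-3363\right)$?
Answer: $\frac{12596222}{2299} \approx 5479.0$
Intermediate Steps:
$A = 3363$
$\left(x{\left(46 \right)} + \frac{1}{k}\right) + A = \left(46^{2} + \frac{1}{2299}\right) + 3363 = \left(2116 + \frac{1}{2299}\right) + 3363 = \frac{4864685}{2299} + 3363 = \frac{12596222}{2299}$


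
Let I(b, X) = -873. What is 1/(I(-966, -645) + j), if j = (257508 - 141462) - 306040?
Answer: -1/190867 ≈ -5.2392e-6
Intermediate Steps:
j = -189994 (j = 116046 - 306040 = -189994)
1/(I(-966, -645) + j) = 1/(-873 - 189994) = 1/(-190867) = -1/190867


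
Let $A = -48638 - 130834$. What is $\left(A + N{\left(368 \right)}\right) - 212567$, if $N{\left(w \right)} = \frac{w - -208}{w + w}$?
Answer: $- \frac{9016879}{23} \approx -3.9204 \cdot 10^{5}$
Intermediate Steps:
$A = -179472$ ($A = -48638 - 130834 = -179472$)
$N{\left(w \right)} = \frac{208 + w}{2 w}$ ($N{\left(w \right)} = \frac{w + 208}{2 w} = \left(208 + w\right) \frac{1}{2 w} = \frac{208 + w}{2 w}$)
$\left(A + N{\left(368 \right)}\right) - 212567 = \left(-179472 + \frac{208 + 368}{2 \cdot 368}\right) - 212567 = \left(-179472 + \frac{1}{2} \cdot \frac{1}{368} \cdot 576\right) - 212567 = \left(-179472 + \frac{18}{23}\right) - 212567 = - \frac{4127838}{23} - 212567 = - \frac{9016879}{23}$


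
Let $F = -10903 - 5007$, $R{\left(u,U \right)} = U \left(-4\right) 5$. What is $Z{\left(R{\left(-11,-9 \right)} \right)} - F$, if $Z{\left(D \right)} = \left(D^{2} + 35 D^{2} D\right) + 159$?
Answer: $204168469$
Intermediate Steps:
$R{\left(u,U \right)} = - 20 U$ ($R{\left(u,U \right)} = - 4 U 5 = - 20 U$)
$Z{\left(D \right)} = 159 + D^{2} + 35 D^{3}$ ($Z{\left(D \right)} = \left(D^{2} + 35 D^{3}\right) + 159 = 159 + D^{2} + 35 D^{3}$)
$F = -15910$ ($F = -10903 - 5007 = -15910$)
$Z{\left(R{\left(-11,-9 \right)} \right)} - F = \left(159 + \left(\left(-20\right) \left(-9\right)\right)^{2} + 35 \left(\left(-20\right) \left(-9\right)\right)^{3}\right) - -15910 = \left(159 + 180^{2} + 35 \cdot 180^{3}\right) + 15910 = \left(159 + 32400 + 35 \cdot 5832000\right) + 15910 = \left(159 + 32400 + 204120000\right) + 15910 = 204152559 + 15910 = 204168469$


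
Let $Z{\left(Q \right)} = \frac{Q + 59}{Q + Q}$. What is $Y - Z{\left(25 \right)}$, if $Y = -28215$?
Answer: $- \frac{705417}{25} \approx -28217.0$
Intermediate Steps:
$Z{\left(Q \right)} = \frac{59 + Q}{2 Q}$
$Y - Z{\left(25 \right)} = -28215 - \frac{59 + 25}{2 \cdot 25} = -28215 - \frac{1}{2} \cdot \frac{1}{25} \cdot 84 = -28215 - \frac{42}{25} = - \frac{705417}{25}$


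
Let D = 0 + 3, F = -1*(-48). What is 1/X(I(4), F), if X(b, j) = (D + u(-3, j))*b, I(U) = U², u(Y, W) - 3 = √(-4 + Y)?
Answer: 3/344 - I*√7/688 ≈ 0.0087209 - 0.0038456*I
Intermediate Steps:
F = 48
u(Y, W) = 3 + √(-4 + Y)
D = 3
X(b, j) = b*(6 + I*√7) (X(b, j) = (3 + (3 + √(-4 - 3)))*b = (3 + (3 + √(-7)))*b = (3 + (3 + I*√7))*b = (6 + I*√7)*b = b*(6 + I*√7))
1/X(I(4), F) = 1/(4²*(6 + I*√7)) = 1/(16*(6 + I*√7)) = 1/(96 + 16*I*√7)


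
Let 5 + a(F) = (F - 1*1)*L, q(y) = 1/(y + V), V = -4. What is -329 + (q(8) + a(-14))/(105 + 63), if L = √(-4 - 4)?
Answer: -221107/672 - 5*I*√2/28 ≈ -329.03 - 0.25254*I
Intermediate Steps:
q(y) = 1/(-4 + y) (q(y) = 1/(y - 4) = 1/(-4 + y))
L = 2*I*√2 (L = √(-8) = 2*I*√2 ≈ 2.8284*I)
a(F) = -5 + 2*I*√2*(-1 + F) (a(F) = -5 + (F - 1*1)*(2*I*√2) = -5 + (F - 1)*(2*I*√2) = -5 + (-1 + F)*(2*I*√2) = -5 + 2*I*√2*(-1 + F))
-329 + (q(8) + a(-14))/(105 + 63) = -329 + (1/(-4 + 8) + (-5 - 2*I*√2 + 2*I*(-14)*√2))/(105 + 63) = -329 + (1/4 + (-5 - 2*I*√2 - 28*I*√2))/168 = -329 + (¼ + (-5 - 30*I*√2))*(1/168) = -329 + (-19/4 - 30*I*√2)*(1/168) = -329 + (-19/672 - 5*I*√2/28) = -221107/672 - 5*I*√2/28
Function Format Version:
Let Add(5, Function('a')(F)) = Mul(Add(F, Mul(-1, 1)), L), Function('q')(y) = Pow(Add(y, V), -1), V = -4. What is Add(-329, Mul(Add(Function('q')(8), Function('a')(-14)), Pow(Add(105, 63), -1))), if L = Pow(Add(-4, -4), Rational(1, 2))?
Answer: Add(Rational(-221107, 672), Mul(Rational(-5, 28), I, Pow(2, Rational(1, 2)))) ≈ Add(-329.03, Mul(-0.25254, I))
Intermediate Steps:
Function('q')(y) = Pow(Add(-4, y), -1) (Function('q')(y) = Pow(Add(y, -4), -1) = Pow(Add(-4, y), -1))
L = Mul(2, I, Pow(2, Rational(1, 2))) (L = Pow(-8, Rational(1, 2)) = Mul(2, I, Pow(2, Rational(1, 2))) ≈ Mul(2.8284, I))
Function('a')(F) = Add(-5, Mul(2, I, Pow(2, Rational(1, 2)), Add(-1, F))) (Function('a')(F) = Add(-5, Mul(Add(F, Mul(-1, 1)), Mul(2, I, Pow(2, Rational(1, 2))))) = Add(-5, Mul(Add(F, -1), Mul(2, I, Pow(2, Rational(1, 2))))) = Add(-5, Mul(Add(-1, F), Mul(2, I, Pow(2, Rational(1, 2))))) = Add(-5, Mul(2, I, Pow(2, Rational(1, 2)), Add(-1, F))))
Add(-329, Mul(Add(Function('q')(8), Function('a')(-14)), Pow(Add(105, 63), -1))) = Add(-329, Mul(Add(Pow(Add(-4, 8), -1), Add(-5, Mul(-2, I, Pow(2, Rational(1, 2))), Mul(2, I, -14, Pow(2, Rational(1, 2))))), Pow(Add(105, 63), -1))) = Add(-329, Mul(Add(Pow(4, -1), Add(-5, Mul(-2, I, Pow(2, Rational(1, 2))), Mul(-28, I, Pow(2, Rational(1, 2))))), Pow(168, -1))) = Add(-329, Mul(Add(Rational(1, 4), Add(-5, Mul(-30, I, Pow(2, Rational(1, 2))))), Rational(1, 168))) = Add(-329, Mul(Add(Rational(-19, 4), Mul(-30, I, Pow(2, Rational(1, 2)))), Rational(1, 168))) = Add(-329, Add(Rational(-19, 672), Mul(Rational(-5, 28), I, Pow(2, Rational(1, 2))))) = Add(Rational(-221107, 672), Mul(Rational(-5, 28), I, Pow(2, Rational(1, 2))))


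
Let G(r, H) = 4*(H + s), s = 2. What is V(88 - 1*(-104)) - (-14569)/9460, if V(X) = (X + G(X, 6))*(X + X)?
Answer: 813725929/9460 ≈ 86018.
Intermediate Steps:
G(r, H) = 8 + 4*H (G(r, H) = 4*(H + 2) = 4*(2 + H) = 8 + 4*H)
V(X) = 2*X*(32 + X) (V(X) = (X + (8 + 4*6))*(X + X) = (X + (8 + 24))*(2*X) = (X + 32)*(2*X) = (32 + X)*(2*X) = 2*X*(32 + X))
V(88 - 1*(-104)) - (-14569)/9460 = 2*(88 - 1*(-104))*(32 + (88 - 1*(-104))) - (-14569)/9460 = 2*(88 + 104)*(32 + (88 + 104)) - (-14569)/9460 = 2*192*(32 + 192) - 1*(-14569/9460) = 2*192*224 + 14569/9460 = 86016 + 14569/9460 = 813725929/9460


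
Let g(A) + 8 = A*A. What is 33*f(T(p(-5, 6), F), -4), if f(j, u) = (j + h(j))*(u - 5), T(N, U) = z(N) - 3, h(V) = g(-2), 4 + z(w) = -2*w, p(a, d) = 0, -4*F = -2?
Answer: 3267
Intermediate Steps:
F = ½ (F = -¼*(-2) = ½ ≈ 0.50000)
z(w) = -4 - 2*w
g(A) = -8 + A² (g(A) = -8 + A*A = -8 + A²)
h(V) = -4 (h(V) = -8 + (-2)² = -8 + 4 = -4)
T(N, U) = -7 - 2*N (T(N, U) = (-4 - 2*N) - 3 = -7 - 2*N)
f(j, u) = (-5 + u)*(-4 + j) (f(j, u) = (j - 4)*(u - 5) = (-4 + j)*(-5 + u) = (-5 + u)*(-4 + j))
33*f(T(p(-5, 6), F), -4) = 33*(20 - 5*(-7 - 2*0) - 4*(-4) + (-7 - 2*0)*(-4)) = 33*(20 - 5*(-7 + 0) + 16 + (-7 + 0)*(-4)) = 33*(20 - 5*(-7) + 16 - 7*(-4)) = 33*(20 + 35 + 16 + 28) = 33*99 = 3267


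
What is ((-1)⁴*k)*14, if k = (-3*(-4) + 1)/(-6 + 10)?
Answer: 91/2 ≈ 45.500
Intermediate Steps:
k = 13/4 (k = (12 + 1)/4 = 13*(¼) = 13/4 ≈ 3.2500)
((-1)⁴*k)*14 = ((-1)⁴*(13/4))*14 = (1*(13/4))*14 = (13/4)*14 = 91/2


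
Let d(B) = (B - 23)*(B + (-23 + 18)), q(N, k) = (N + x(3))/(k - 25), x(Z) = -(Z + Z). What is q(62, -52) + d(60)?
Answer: 22377/11 ≈ 2034.3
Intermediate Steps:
x(Z) = -2*Z
q(N, k) = (-6 + N)/(-25 + k) (q(N, k) = (N - 2*3)/(k - 25) = (N - 6)/(-25 + k) = (-6 + N)/(-25 + k))
d(B) = (-23 + B)*(-5 + B) (d(B) = (-23 + B)*(B - 5) = (-23 + B)*(-5 + B))
q(62, -52) + d(60) = (-6 + 62)/(-25 - 52) + (115 + 60**2 - 28*60) = 56/(-77) + (115 + 3600 - 1680) = -1/77*56 + 2035 = -8/11 + 2035 = 22377/11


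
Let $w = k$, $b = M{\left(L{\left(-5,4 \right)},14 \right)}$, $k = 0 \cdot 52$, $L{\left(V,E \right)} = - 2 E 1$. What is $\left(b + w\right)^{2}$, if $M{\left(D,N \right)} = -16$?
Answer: $256$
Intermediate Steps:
$L{\left(V,E \right)} = - 2 E$
$k = 0$
$b = -16$
$w = 0$
$\left(b + w\right)^{2} = \left(-16 + 0\right)^{2} = \left(-16\right)^{2} = 256$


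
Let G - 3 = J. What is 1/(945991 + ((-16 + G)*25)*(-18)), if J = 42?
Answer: 1/932941 ≈ 1.0719e-6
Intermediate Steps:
G = 45 (G = 3 + 42 = 45)
1/(945991 + ((-16 + G)*25)*(-18)) = 1/(945991 + ((-16 + 45)*25)*(-18)) = 1/(945991 + (29*25)*(-18)) = 1/(945991 + 725*(-18)) = 1/(945991 - 13050) = 1/932941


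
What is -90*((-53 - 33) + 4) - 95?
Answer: 7285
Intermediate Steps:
-90*((-53 - 33) + 4) - 95 = -90*(-86 + 4) - 95 = -90*(-82) - 95 = 7380 - 95 = 7285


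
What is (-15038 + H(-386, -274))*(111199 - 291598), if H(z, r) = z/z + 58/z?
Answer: 523548565830/193 ≈ 2.7127e+9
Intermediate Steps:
H(z, r) = 1 + 58/z
(-15038 + H(-386, -274))*(111199 - 291598) = (-15038 + (58 - 386)/(-386))*(111199 - 291598) = (-15038 - 1/386*(-328))*(-180399) = (-15038 + 164/193)*(-180399) = -2902170/193*(-180399) = 523548565830/193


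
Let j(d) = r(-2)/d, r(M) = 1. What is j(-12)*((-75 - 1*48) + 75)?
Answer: 4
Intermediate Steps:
j(d) = 1/d
j(-12)*((-75 - 1*48) + 75) = ((-75 - 1*48) + 75)/(-12) = -((-75 - 48) + 75)/12 = -(-123 + 75)/12 = -1/12*(-48) = 4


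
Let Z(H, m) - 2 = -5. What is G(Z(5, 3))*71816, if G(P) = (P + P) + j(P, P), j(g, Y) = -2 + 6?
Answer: -143632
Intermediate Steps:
j(g, Y) = 4
Z(H, m) = -3 (Z(H, m) = 2 - 5 = -3)
G(P) = 4 + 2*P (G(P) = (P + P) + 4 = 2*P + 4 = 4 + 2*P)
G(Z(5, 3))*71816 = (4 + 2*(-3))*71816 = (4 - 6)*71816 = -2*71816 = -143632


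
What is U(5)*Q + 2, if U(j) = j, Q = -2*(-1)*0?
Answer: 2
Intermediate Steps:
Q = 0 (Q = 2*0 = 0)
U(5)*Q + 2 = 5*0 + 2 = 0 + 2 = 2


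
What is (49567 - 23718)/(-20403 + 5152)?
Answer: -25849/15251 ≈ -1.6949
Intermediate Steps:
(49567 - 23718)/(-20403 + 5152) = 25849/(-15251) = 25849*(-1/15251) = -25849/15251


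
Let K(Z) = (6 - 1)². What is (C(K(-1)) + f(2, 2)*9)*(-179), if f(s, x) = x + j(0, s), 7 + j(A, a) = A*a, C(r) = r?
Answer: 3580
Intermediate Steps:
K(Z) = 25 (K(Z) = 5² = 25)
j(A, a) = -7 + A*a
f(s, x) = -7 + x (f(s, x) = x + (-7 + 0*s) = x + (-7 + 0) = x - 7 = -7 + x)
(C(K(-1)) + f(2, 2)*9)*(-179) = (25 + (-7 + 2)*9)*(-179) = (25 - 5*9)*(-179) = (25 - 45)*(-179) = -20*(-179) = 3580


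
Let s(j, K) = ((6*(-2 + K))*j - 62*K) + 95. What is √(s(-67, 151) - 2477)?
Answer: I*√71642 ≈ 267.66*I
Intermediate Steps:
s(j, K) = 95 - 62*K + j*(-12 + 6*K) (s(j, K) = ((-12 + 6*K)*j - 62*K) + 95 = (j*(-12 + 6*K) - 62*K) + 95 = (-62*K + j*(-12 + 6*K)) + 95 = 95 - 62*K + j*(-12 + 6*K))
√(s(-67, 151) - 2477) = √((95 - 62*151 - 12*(-67) + 6*151*(-67)) - 2477) = √((95 - 9362 + 804 - 60702) - 2477) = √(-69165 - 2477) = √(-71642) = I*√71642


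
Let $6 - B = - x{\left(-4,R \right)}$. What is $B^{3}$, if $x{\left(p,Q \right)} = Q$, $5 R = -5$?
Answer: $125$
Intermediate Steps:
$R = -1$ ($R = \frac{1}{5} \left(-5\right) = -1$)
$B = 5$ ($B = 6 - \left(-1\right) \left(-1\right) = 6 - 1 = 5$)
$B^{3} = 5^{3} = 125$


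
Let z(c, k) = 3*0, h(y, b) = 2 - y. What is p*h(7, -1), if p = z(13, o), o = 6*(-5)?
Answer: 0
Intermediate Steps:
o = -30
z(c, k) = 0
p = 0
p*h(7, -1) = 0*(2 - 1*7) = 0*(2 - 7) = 0*(-5) = 0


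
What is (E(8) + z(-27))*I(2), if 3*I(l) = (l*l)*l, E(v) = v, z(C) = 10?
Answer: 48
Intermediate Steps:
I(l) = l**3/3 (I(l) = ((l*l)*l)/3 = (l**2*l)/3 = l**3/3)
(E(8) + z(-27))*I(2) = (8 + 10)*((1/3)*2**3) = 18*((1/3)*8) = 18*(8/3) = 48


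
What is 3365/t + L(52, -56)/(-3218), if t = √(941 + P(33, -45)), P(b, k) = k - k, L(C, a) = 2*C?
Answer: -52/1609 + 3365*√941/941 ≈ 109.66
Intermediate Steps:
P(b, k) = 0
t = √941 (t = √(941 + 0) = √941 ≈ 30.676)
3365/t + L(52, -56)/(-3218) = 3365/(√941) + (2*52)/(-3218) = 3365*(√941/941) + 104*(-1/3218) = 3365*√941/941 - 52/1609 = -52/1609 + 3365*√941/941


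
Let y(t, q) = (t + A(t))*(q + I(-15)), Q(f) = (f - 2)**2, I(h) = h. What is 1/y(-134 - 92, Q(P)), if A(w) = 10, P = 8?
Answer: -1/4536 ≈ -0.00022046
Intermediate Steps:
Q(f) = (-2 + f)**2
y(t, q) = (-15 + q)*(10 + t) (y(t, q) = (t + 10)*(q - 15) = (10 + t)*(-15 + q) = (-15 + q)*(10 + t))
1/y(-134 - 92, Q(P)) = 1/(-150 - 15*(-134 - 92) + 10*(-2 + 8)**2 + (-2 + 8)**2*(-134 - 92)) = 1/(-150 - 15*(-226) + 10*6**2 + 6**2*(-226)) = 1/(-150 + 3390 + 10*36 + 36*(-226)) = 1/(-150 + 3390 + 360 - 8136) = 1/(-4536) = -1/4536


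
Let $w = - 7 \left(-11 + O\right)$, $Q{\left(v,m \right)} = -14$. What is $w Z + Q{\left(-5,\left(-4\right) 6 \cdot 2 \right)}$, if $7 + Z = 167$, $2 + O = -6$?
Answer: $21266$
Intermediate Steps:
$O = -8$ ($O = -2 - 6 = -8$)
$Z = 160$ ($Z = -7 + 167 = 160$)
$w = 133$ ($w = - 7 \left(-11 - 8\right) = \left(-7\right) \left(-19\right) = 133$)
$w Z + Q{\left(-5,\left(-4\right) 6 \cdot 2 \right)} = 133 \cdot 160 - 14 = 21280 - 14 = 21266$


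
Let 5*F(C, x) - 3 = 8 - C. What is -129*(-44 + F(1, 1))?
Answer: 5418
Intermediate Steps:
F(C, x) = 11/5 - C/5 (F(C, x) = 3/5 + (8 - C)/5 = 3/5 + (8/5 - C/5) = 11/5 - C/5)
-129*(-44 + F(1, 1)) = -129*(-44 + (11/5 - 1/5*1)) = -129*(-44 + (11/5 - 1/5)) = -129*(-44 + 2) = -129*(-42) = 5418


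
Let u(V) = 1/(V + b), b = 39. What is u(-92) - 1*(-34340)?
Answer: 1820019/53 ≈ 34340.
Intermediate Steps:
u(V) = 1/(39 + V) (u(V) = 1/(V + 39) = 1/(39 + V))
u(-92) - 1*(-34340) = 1/(39 - 92) - 1*(-34340) = 1/(-53) + 34340 = -1/53 + 34340 = 1820019/53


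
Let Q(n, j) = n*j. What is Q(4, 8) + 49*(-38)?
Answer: -1830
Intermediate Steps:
Q(n, j) = j*n
Q(4, 8) + 49*(-38) = 8*4 + 49*(-38) = 32 - 1862 = -1830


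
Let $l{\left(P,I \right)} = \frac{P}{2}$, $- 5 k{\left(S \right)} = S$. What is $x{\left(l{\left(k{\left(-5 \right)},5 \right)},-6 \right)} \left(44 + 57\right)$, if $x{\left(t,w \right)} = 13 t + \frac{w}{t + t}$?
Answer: $\frac{101}{2} \approx 50.5$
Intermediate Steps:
$k{\left(S \right)} = - \frac{S}{5}$
$l{\left(P,I \right)} = \frac{P}{2}$ ($l{\left(P,I \right)} = P \frac{1}{2} = \frac{P}{2}$)
$x{\left(t,w \right)} = 13 t + \frac{w}{2 t}$
$x{\left(l{\left(k{\left(-5 \right)},5 \right)},-6 \right)} \left(44 + 57\right) = \left(13 \frac{\left(- \frac{1}{5}\right) \left(-5\right)}{2} + \frac{1}{2} \left(-6\right) \frac{1}{\frac{1}{2} \left(\left(- \frac{1}{5}\right) \left(-5\right)\right)}\right) \left(44 + 57\right) = \left(13 \cdot \frac{1}{2} \cdot 1 + \frac{1}{2} \left(-6\right) \frac{1}{\frac{1}{2} \cdot 1}\right) 101 = \left(13 \cdot \frac{1}{2} + \frac{1}{2} \left(-6\right) \frac{1}{\frac{1}{2}}\right) 101 = \left(\frac{13}{2} + \frac{1}{2} \left(-6\right) 2\right) 101 = \left(\frac{13}{2} - 6\right) 101 = \frac{1}{2} \cdot 101 = \frac{101}{2}$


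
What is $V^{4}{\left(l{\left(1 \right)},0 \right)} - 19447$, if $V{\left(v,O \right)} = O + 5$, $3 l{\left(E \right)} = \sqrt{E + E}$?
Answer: $-18822$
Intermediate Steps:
$l{\left(E \right)} = \frac{\sqrt{2} \sqrt{E}}{3}$ ($l{\left(E \right)} = \frac{\sqrt{E + E}}{3} = \frac{\sqrt{2 E}}{3} = \frac{\sqrt{2} \sqrt{E}}{3}$)
$V{\left(v,O \right)} = 5 + O$
$V^{4}{\left(l{\left(1 \right)},0 \right)} - 19447 = \left(5 + 0\right)^{4} - 19447 = 5^{4} - 19447 = 625 - 19447 = -18822$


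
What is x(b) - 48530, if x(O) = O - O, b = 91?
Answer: -48530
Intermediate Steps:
x(O) = 0
x(b) - 48530 = 0 - 48530 = -48530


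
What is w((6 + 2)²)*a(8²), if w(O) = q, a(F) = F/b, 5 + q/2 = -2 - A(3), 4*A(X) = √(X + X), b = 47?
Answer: -896/47 - 32*√6/47 ≈ -20.732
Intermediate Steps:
A(X) = √2*√X/4 (A(X) = √(X + X)/4 = √(2*X)/4 = (√2*√X)/4 = √2*√X/4)
q = -14 - √6/2 (q = -10 + 2*(-2 - √2*√3/4) = -10 + 2*(-2 - √6/4) = -10 + (-4 - √6/2) = -14 - √6/2 ≈ -15.225)
a(F) = F/47
w(O) = -14 - √6/2
w((6 + 2)²)*a(8²) = (-14 - √6/2)*((1/47)*8²) = (-14 - √6/2)*((1/47)*64) = (-14 - √6/2)*(64/47) = -896/47 - 32*√6/47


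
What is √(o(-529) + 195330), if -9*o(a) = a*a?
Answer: √1478129/3 ≈ 405.26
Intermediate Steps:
o(a) = -a²/9 (o(a) = -a*a/9 = -a²/9)
√(o(-529) + 195330) = √(-⅑*(-529)² + 195330) = √(-⅑*279841 + 195330) = √(-279841/9 + 195330) = √(1478129/9) = √1478129/3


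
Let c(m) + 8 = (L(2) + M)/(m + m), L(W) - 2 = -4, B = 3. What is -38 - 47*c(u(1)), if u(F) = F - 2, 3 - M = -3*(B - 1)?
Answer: 1005/2 ≈ 502.50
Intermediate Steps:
L(W) = -2 (L(W) = 2 - 4 = -2)
M = 9 (M = 3 - (-3)*(3 - 1) = 3 - (-3)*2 = 3 - 1*(-6) = 3 + 6 = 9)
u(F) = -2 + F
c(m) = -8 + 7/(2*m) (c(m) = -8 + (-2 + 9)/(m + m) = -8 + 7/((2*m)) = -8 + 7*(1/(2*m)) = -8 + 7/(2*m))
-38 - 47*c(u(1)) = -38 - 47*(-8 + 7/(2*(-2 + 1))) = -38 - 47*(-8 + (7/2)/(-1)) = -38 - 47*(-8 + (7/2)*(-1)) = -38 - 47*(-8 - 7/2) = -38 - 47*(-23/2) = -38 + 1081/2 = 1005/2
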